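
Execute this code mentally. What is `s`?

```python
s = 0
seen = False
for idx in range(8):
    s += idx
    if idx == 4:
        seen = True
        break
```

Let's trace through this code step by step.

Initialize: s = 0
Initialize: seen = False
Entering loop: for idx in range(8):

After execution: s = 10
10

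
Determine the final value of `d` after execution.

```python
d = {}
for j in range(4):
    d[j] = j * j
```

Let's trace through this code step by step.

Initialize: d = {}
Entering loop: for j in range(4):

After execution: d = {0: 0, 1: 1, 2: 4, 3: 9}
{0: 0, 1: 1, 2: 4, 3: 9}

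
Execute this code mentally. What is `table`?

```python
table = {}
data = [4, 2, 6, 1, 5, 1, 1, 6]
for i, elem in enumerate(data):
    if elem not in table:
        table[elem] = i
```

Let's trace through this code step by step.

Initialize: table = {}
Initialize: data = [4, 2, 6, 1, 5, 1, 1, 6]
Entering loop: for i, elem in enumerate(data):

After execution: table = {4: 0, 2: 1, 6: 2, 1: 3, 5: 4}
{4: 0, 2: 1, 6: 2, 1: 3, 5: 4}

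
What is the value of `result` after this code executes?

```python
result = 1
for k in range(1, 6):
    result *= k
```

Let's trace through this code step by step.

Initialize: result = 1
Entering loop: for k in range(1, 6):

After execution: result = 120
120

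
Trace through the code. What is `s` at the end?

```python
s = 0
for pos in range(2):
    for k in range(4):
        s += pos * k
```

Let's trace through this code step by step.

Initialize: s = 0
Entering loop: for pos in range(2):

After execution: s = 6
6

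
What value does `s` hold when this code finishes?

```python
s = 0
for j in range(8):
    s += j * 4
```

Let's trace through this code step by step.

Initialize: s = 0
Entering loop: for j in range(8):

After execution: s = 112
112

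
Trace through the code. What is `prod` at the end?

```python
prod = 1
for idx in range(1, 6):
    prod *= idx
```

Let's trace through this code step by step.

Initialize: prod = 1
Entering loop: for idx in range(1, 6):

After execution: prod = 120
120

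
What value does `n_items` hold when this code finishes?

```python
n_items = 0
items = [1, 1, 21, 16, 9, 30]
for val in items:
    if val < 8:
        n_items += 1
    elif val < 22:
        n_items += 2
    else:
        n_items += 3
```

Let's trace through this code step by step.

Initialize: n_items = 0
Initialize: items = [1, 1, 21, 16, 9, 30]
Entering loop: for val in items:

After execution: n_items = 11
11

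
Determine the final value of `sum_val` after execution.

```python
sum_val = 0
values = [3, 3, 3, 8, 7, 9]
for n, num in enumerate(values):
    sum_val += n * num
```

Let's trace through this code step by step.

Initialize: sum_val = 0
Initialize: values = [3, 3, 3, 8, 7, 9]
Entering loop: for n, num in enumerate(values):

After execution: sum_val = 106
106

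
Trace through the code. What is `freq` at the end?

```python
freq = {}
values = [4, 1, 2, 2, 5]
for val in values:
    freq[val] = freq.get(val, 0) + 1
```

Let's trace through this code step by step.

Initialize: freq = {}
Initialize: values = [4, 1, 2, 2, 5]
Entering loop: for val in values:

After execution: freq = {4: 1, 1: 1, 2: 2, 5: 1}
{4: 1, 1: 1, 2: 2, 5: 1}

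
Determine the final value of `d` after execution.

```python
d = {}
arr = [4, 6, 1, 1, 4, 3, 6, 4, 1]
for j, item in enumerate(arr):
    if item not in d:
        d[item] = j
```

Let's trace through this code step by step.

Initialize: d = {}
Initialize: arr = [4, 6, 1, 1, 4, 3, 6, 4, 1]
Entering loop: for j, item in enumerate(arr):

After execution: d = {4: 0, 6: 1, 1: 2, 3: 5}
{4: 0, 6: 1, 1: 2, 3: 5}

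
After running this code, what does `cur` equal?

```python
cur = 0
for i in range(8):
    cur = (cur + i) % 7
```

Let's trace through this code step by step.

Initialize: cur = 0
Entering loop: for i in range(8):

After execution: cur = 0
0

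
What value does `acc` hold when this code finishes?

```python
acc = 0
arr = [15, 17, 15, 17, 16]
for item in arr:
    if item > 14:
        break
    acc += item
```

Let's trace through this code step by step.

Initialize: acc = 0
Initialize: arr = [15, 17, 15, 17, 16]
Entering loop: for item in arr:

After execution: acc = 0
0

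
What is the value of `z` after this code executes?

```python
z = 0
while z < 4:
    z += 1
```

Let's trace through this code step by step.

Initialize: z = 0
Entering loop: while z < 4:

After execution: z = 4
4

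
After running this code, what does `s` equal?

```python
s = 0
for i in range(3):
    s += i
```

Let's trace through this code step by step.

Initialize: s = 0
Entering loop: for i in range(3):

After execution: s = 3
3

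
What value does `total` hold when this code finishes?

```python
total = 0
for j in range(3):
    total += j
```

Let's trace through this code step by step.

Initialize: total = 0
Entering loop: for j in range(3):

After execution: total = 3
3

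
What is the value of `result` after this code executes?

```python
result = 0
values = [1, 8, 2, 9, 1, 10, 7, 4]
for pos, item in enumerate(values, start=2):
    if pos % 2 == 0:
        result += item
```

Let's trace through this code step by step.

Initialize: result = 0
Initialize: values = [1, 8, 2, 9, 1, 10, 7, 4]
Entering loop: for pos, item in enumerate(values, start=2):

After execution: result = 11
11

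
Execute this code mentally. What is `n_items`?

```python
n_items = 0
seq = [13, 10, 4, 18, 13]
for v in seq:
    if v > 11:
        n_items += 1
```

Let's trace through this code step by step.

Initialize: n_items = 0
Initialize: seq = [13, 10, 4, 18, 13]
Entering loop: for v in seq:

After execution: n_items = 3
3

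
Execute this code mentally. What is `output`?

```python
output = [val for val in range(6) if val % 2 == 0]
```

Let's trace through this code step by step.

Initialize: output = [val for val in range(6) if val % 2 == 0]

After execution: output = [0, 2, 4]
[0, 2, 4]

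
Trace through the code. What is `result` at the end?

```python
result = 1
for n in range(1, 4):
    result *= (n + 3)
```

Let's trace through this code step by step.

Initialize: result = 1
Entering loop: for n in range(1, 4):

After execution: result = 120
120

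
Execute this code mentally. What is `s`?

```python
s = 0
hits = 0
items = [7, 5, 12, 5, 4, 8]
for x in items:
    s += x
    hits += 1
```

Let's trace through this code step by step.

Initialize: s = 0
Initialize: hits = 0
Initialize: items = [7, 5, 12, 5, 4, 8]
Entering loop: for x in items:

After execution: s = 41
41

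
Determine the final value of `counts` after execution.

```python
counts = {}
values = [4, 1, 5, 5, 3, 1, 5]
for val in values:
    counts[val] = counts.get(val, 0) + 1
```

Let's trace through this code step by step.

Initialize: counts = {}
Initialize: values = [4, 1, 5, 5, 3, 1, 5]
Entering loop: for val in values:

After execution: counts = {4: 1, 1: 2, 5: 3, 3: 1}
{4: 1, 1: 2, 5: 3, 3: 1}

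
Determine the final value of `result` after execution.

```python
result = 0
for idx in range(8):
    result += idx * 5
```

Let's trace through this code step by step.

Initialize: result = 0
Entering loop: for idx in range(8):

After execution: result = 140
140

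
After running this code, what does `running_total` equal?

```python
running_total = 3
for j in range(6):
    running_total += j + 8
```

Let's trace through this code step by step.

Initialize: running_total = 3
Entering loop: for j in range(6):

After execution: running_total = 66
66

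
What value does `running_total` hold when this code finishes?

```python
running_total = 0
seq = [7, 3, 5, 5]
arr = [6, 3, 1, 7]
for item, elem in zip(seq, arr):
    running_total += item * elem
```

Let's trace through this code step by step.

Initialize: running_total = 0
Initialize: seq = [7, 3, 5, 5]
Initialize: arr = [6, 3, 1, 7]
Entering loop: for item, elem in zip(seq, arr):

After execution: running_total = 91
91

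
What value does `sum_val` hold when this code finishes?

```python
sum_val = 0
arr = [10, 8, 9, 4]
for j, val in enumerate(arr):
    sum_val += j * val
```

Let's trace through this code step by step.

Initialize: sum_val = 0
Initialize: arr = [10, 8, 9, 4]
Entering loop: for j, val in enumerate(arr):

After execution: sum_val = 38
38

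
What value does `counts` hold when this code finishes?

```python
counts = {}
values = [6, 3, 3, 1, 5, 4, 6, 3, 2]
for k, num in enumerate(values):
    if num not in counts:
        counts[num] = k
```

Let's trace through this code step by step.

Initialize: counts = {}
Initialize: values = [6, 3, 3, 1, 5, 4, 6, 3, 2]
Entering loop: for k, num in enumerate(values):

After execution: counts = {6: 0, 3: 1, 1: 3, 5: 4, 4: 5, 2: 8}
{6: 0, 3: 1, 1: 3, 5: 4, 4: 5, 2: 8}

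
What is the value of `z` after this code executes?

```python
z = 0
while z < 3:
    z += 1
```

Let's trace through this code step by step.

Initialize: z = 0
Entering loop: while z < 3:

After execution: z = 3
3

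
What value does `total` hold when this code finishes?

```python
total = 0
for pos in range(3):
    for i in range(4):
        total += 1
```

Let's trace through this code step by step.

Initialize: total = 0
Entering loop: for pos in range(3):

After execution: total = 12
12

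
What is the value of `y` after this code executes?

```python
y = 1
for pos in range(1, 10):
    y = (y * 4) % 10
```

Let's trace through this code step by step.

Initialize: y = 1
Entering loop: for pos in range(1, 10):

After execution: y = 4
4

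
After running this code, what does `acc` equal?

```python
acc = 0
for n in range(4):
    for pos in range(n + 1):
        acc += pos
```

Let's trace through this code step by step.

Initialize: acc = 0
Entering loop: for n in range(4):

After execution: acc = 10
10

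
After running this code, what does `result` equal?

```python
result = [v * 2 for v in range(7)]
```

Let's trace through this code step by step.

Initialize: result = [v * 2 for v in range(7)]

After execution: result = [0, 2, 4, 6, 8, 10, 12]
[0, 2, 4, 6, 8, 10, 12]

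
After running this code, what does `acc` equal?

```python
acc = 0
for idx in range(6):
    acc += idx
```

Let's trace through this code step by step.

Initialize: acc = 0
Entering loop: for idx in range(6):

After execution: acc = 15
15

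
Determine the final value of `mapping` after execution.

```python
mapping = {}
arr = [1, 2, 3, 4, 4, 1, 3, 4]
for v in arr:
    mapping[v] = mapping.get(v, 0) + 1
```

Let's trace through this code step by step.

Initialize: mapping = {}
Initialize: arr = [1, 2, 3, 4, 4, 1, 3, 4]
Entering loop: for v in arr:

After execution: mapping = {1: 2, 2: 1, 3: 2, 4: 3}
{1: 2, 2: 1, 3: 2, 4: 3}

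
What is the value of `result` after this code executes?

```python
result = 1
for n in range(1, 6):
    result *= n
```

Let's trace through this code step by step.

Initialize: result = 1
Entering loop: for n in range(1, 6):

After execution: result = 120
120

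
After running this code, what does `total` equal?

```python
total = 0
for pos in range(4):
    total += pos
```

Let's trace through this code step by step.

Initialize: total = 0
Entering loop: for pos in range(4):

After execution: total = 6
6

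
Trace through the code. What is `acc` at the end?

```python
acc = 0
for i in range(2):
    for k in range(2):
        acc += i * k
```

Let's trace through this code step by step.

Initialize: acc = 0
Entering loop: for i in range(2):

After execution: acc = 1
1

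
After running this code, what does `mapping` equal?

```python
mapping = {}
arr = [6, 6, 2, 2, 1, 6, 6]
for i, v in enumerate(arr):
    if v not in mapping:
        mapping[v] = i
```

Let's trace through this code step by step.

Initialize: mapping = {}
Initialize: arr = [6, 6, 2, 2, 1, 6, 6]
Entering loop: for i, v in enumerate(arr):

After execution: mapping = {6: 0, 2: 2, 1: 4}
{6: 0, 2: 2, 1: 4}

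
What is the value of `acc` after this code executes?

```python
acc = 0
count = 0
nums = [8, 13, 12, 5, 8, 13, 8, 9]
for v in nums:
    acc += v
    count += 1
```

Let's trace through this code step by step.

Initialize: acc = 0
Initialize: count = 0
Initialize: nums = [8, 13, 12, 5, 8, 13, 8, 9]
Entering loop: for v in nums:

After execution: acc = 76
76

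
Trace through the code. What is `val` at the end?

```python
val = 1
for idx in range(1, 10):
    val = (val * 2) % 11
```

Let's trace through this code step by step.

Initialize: val = 1
Entering loop: for idx in range(1, 10):

After execution: val = 6
6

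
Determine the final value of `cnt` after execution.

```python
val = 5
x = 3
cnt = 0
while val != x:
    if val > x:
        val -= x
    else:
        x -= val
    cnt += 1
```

Let's trace through this code step by step.

Initialize: val = 5
Initialize: x = 3
Initialize: cnt = 0
Entering loop: while val != x:

After execution: cnt = 3
3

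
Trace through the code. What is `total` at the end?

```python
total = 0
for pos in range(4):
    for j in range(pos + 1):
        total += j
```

Let's trace through this code step by step.

Initialize: total = 0
Entering loop: for pos in range(4):

After execution: total = 10
10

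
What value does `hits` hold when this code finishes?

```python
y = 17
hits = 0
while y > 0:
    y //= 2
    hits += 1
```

Let's trace through this code step by step.

Initialize: y = 17
Initialize: hits = 0
Entering loop: while y > 0:

After execution: hits = 5
5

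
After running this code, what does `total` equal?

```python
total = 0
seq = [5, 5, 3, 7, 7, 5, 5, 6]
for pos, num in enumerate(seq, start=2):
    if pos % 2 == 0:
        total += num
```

Let's trace through this code step by step.

Initialize: total = 0
Initialize: seq = [5, 5, 3, 7, 7, 5, 5, 6]
Entering loop: for pos, num in enumerate(seq, start=2):

After execution: total = 20
20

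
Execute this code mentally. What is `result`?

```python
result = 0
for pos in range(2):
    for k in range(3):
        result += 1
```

Let's trace through this code step by step.

Initialize: result = 0
Entering loop: for pos in range(2):

After execution: result = 6
6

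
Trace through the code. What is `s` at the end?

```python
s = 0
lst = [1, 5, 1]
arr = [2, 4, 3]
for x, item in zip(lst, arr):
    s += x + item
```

Let's trace through this code step by step.

Initialize: s = 0
Initialize: lst = [1, 5, 1]
Initialize: arr = [2, 4, 3]
Entering loop: for x, item in zip(lst, arr):

After execution: s = 16
16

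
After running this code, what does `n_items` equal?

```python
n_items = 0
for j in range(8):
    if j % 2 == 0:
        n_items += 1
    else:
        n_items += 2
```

Let's trace through this code step by step.

Initialize: n_items = 0
Entering loop: for j in range(8):

After execution: n_items = 12
12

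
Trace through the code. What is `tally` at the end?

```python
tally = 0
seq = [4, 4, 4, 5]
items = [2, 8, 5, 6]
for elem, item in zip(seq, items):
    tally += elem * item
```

Let's trace through this code step by step.

Initialize: tally = 0
Initialize: seq = [4, 4, 4, 5]
Initialize: items = [2, 8, 5, 6]
Entering loop: for elem, item in zip(seq, items):

After execution: tally = 90
90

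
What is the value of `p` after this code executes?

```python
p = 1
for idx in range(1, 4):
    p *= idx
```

Let's trace through this code step by step.

Initialize: p = 1
Entering loop: for idx in range(1, 4):

After execution: p = 6
6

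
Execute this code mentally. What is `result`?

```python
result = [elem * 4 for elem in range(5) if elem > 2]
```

Let's trace through this code step by step.

Initialize: result = [elem * 4 for elem in range(5) if elem > 2]

After execution: result = [12, 16]
[12, 16]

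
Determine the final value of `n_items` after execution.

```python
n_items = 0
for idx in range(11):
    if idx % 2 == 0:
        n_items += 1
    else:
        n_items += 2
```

Let's trace through this code step by step.

Initialize: n_items = 0
Entering loop: for idx in range(11):

After execution: n_items = 16
16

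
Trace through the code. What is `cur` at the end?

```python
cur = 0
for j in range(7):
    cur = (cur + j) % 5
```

Let's trace through this code step by step.

Initialize: cur = 0
Entering loop: for j in range(7):

After execution: cur = 1
1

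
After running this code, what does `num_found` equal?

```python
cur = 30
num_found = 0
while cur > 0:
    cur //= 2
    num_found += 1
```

Let's trace through this code step by step.

Initialize: cur = 30
Initialize: num_found = 0
Entering loop: while cur > 0:

After execution: num_found = 5
5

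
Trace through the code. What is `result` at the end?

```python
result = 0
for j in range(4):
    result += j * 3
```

Let's trace through this code step by step.

Initialize: result = 0
Entering loop: for j in range(4):

After execution: result = 18
18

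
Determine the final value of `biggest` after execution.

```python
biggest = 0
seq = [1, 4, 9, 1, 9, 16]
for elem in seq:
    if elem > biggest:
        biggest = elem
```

Let's trace through this code step by step.

Initialize: biggest = 0
Initialize: seq = [1, 4, 9, 1, 9, 16]
Entering loop: for elem in seq:

After execution: biggest = 16
16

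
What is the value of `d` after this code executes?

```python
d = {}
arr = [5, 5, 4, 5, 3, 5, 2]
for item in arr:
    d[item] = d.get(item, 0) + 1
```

Let's trace through this code step by step.

Initialize: d = {}
Initialize: arr = [5, 5, 4, 5, 3, 5, 2]
Entering loop: for item in arr:

After execution: d = {5: 4, 4: 1, 3: 1, 2: 1}
{5: 4, 4: 1, 3: 1, 2: 1}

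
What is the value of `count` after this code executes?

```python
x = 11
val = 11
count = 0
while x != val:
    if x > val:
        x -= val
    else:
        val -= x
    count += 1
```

Let's trace through this code step by step.

Initialize: x = 11
Initialize: val = 11
Initialize: count = 0
Entering loop: while x != val:

After execution: count = 0
0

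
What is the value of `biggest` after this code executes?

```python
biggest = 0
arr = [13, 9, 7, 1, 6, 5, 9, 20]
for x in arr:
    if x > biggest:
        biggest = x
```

Let's trace through this code step by step.

Initialize: biggest = 0
Initialize: arr = [13, 9, 7, 1, 6, 5, 9, 20]
Entering loop: for x in arr:

After execution: biggest = 20
20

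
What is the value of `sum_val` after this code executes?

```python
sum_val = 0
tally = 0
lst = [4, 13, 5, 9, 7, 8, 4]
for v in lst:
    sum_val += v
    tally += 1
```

Let's trace through this code step by step.

Initialize: sum_val = 0
Initialize: tally = 0
Initialize: lst = [4, 13, 5, 9, 7, 8, 4]
Entering loop: for v in lst:

After execution: sum_val = 50
50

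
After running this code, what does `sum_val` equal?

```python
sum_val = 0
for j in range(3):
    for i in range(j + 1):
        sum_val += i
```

Let's trace through this code step by step.

Initialize: sum_val = 0
Entering loop: for j in range(3):

After execution: sum_val = 4
4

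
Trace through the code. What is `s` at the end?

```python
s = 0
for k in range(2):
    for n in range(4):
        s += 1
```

Let's trace through this code step by step.

Initialize: s = 0
Entering loop: for k in range(2):

After execution: s = 8
8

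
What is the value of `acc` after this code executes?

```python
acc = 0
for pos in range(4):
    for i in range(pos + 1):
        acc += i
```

Let's trace through this code step by step.

Initialize: acc = 0
Entering loop: for pos in range(4):

After execution: acc = 10
10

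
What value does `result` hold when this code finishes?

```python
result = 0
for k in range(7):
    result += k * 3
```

Let's trace through this code step by step.

Initialize: result = 0
Entering loop: for k in range(7):

After execution: result = 63
63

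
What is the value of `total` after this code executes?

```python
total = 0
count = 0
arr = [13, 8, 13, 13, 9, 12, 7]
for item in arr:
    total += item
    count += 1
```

Let's trace through this code step by step.

Initialize: total = 0
Initialize: count = 0
Initialize: arr = [13, 8, 13, 13, 9, 12, 7]
Entering loop: for item in arr:

After execution: total = 75
75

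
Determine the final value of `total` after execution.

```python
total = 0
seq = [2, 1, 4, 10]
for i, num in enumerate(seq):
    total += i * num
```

Let's trace through this code step by step.

Initialize: total = 0
Initialize: seq = [2, 1, 4, 10]
Entering loop: for i, num in enumerate(seq):

After execution: total = 39
39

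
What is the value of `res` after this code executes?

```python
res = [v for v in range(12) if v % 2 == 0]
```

Let's trace through this code step by step.

Initialize: res = [v for v in range(12) if v % 2 == 0]

After execution: res = [0, 2, 4, 6, 8, 10]
[0, 2, 4, 6, 8, 10]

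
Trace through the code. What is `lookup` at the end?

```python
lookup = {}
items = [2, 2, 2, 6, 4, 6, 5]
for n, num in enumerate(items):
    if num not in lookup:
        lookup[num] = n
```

Let's trace through this code step by step.

Initialize: lookup = {}
Initialize: items = [2, 2, 2, 6, 4, 6, 5]
Entering loop: for n, num in enumerate(items):

After execution: lookup = {2: 0, 6: 3, 4: 4, 5: 6}
{2: 0, 6: 3, 4: 4, 5: 6}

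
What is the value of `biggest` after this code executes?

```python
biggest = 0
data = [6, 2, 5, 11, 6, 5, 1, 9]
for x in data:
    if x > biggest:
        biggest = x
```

Let's trace through this code step by step.

Initialize: biggest = 0
Initialize: data = [6, 2, 5, 11, 6, 5, 1, 9]
Entering loop: for x in data:

After execution: biggest = 11
11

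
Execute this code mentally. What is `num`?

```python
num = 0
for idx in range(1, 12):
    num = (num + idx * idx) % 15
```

Let's trace through this code step by step.

Initialize: num = 0
Entering loop: for idx in range(1, 12):

After execution: num = 11
11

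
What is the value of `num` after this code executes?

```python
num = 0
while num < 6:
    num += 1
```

Let's trace through this code step by step.

Initialize: num = 0
Entering loop: while num < 6:

After execution: num = 6
6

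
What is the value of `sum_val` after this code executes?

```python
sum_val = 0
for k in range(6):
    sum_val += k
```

Let's trace through this code step by step.

Initialize: sum_val = 0
Entering loop: for k in range(6):

After execution: sum_val = 15
15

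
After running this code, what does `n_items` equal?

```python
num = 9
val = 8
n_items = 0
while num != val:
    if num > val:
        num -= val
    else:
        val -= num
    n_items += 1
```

Let's trace through this code step by step.

Initialize: num = 9
Initialize: val = 8
Initialize: n_items = 0
Entering loop: while num != val:

After execution: n_items = 8
8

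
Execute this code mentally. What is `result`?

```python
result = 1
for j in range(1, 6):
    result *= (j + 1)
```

Let's trace through this code step by step.

Initialize: result = 1
Entering loop: for j in range(1, 6):

After execution: result = 720
720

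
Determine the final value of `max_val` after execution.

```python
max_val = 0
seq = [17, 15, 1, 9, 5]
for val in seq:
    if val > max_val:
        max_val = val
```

Let's trace through this code step by step.

Initialize: max_val = 0
Initialize: seq = [17, 15, 1, 9, 5]
Entering loop: for val in seq:

After execution: max_val = 17
17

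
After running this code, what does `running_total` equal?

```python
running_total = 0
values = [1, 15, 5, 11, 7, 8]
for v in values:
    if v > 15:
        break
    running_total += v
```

Let's trace through this code step by step.

Initialize: running_total = 0
Initialize: values = [1, 15, 5, 11, 7, 8]
Entering loop: for v in values:

After execution: running_total = 47
47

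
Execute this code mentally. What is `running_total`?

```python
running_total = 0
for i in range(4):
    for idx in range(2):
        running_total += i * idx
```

Let's trace through this code step by step.

Initialize: running_total = 0
Entering loop: for i in range(4):

After execution: running_total = 6
6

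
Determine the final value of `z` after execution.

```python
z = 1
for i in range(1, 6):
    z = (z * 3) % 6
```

Let's trace through this code step by step.

Initialize: z = 1
Entering loop: for i in range(1, 6):

After execution: z = 3
3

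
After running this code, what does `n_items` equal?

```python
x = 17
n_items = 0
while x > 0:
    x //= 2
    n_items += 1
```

Let's trace through this code step by step.

Initialize: x = 17
Initialize: n_items = 0
Entering loop: while x > 0:

After execution: n_items = 5
5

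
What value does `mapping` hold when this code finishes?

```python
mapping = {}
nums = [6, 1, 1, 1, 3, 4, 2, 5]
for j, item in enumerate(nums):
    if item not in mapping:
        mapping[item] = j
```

Let's trace through this code step by step.

Initialize: mapping = {}
Initialize: nums = [6, 1, 1, 1, 3, 4, 2, 5]
Entering loop: for j, item in enumerate(nums):

After execution: mapping = {6: 0, 1: 1, 3: 4, 4: 5, 2: 6, 5: 7}
{6: 0, 1: 1, 3: 4, 4: 5, 2: 6, 5: 7}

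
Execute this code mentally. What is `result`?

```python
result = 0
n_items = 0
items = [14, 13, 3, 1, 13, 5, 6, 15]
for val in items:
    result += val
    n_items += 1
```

Let's trace through this code step by step.

Initialize: result = 0
Initialize: n_items = 0
Initialize: items = [14, 13, 3, 1, 13, 5, 6, 15]
Entering loop: for val in items:

After execution: result = 70
70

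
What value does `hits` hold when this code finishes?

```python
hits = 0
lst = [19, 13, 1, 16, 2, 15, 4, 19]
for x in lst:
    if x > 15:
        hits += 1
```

Let's trace through this code step by step.

Initialize: hits = 0
Initialize: lst = [19, 13, 1, 16, 2, 15, 4, 19]
Entering loop: for x in lst:

After execution: hits = 3
3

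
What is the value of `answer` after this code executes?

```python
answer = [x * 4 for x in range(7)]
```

Let's trace through this code step by step.

Initialize: answer = [x * 4 for x in range(7)]

After execution: answer = [0, 4, 8, 12, 16, 20, 24]
[0, 4, 8, 12, 16, 20, 24]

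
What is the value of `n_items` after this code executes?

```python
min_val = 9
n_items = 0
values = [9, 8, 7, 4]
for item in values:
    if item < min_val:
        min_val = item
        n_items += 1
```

Let's trace through this code step by step.

Initialize: min_val = 9
Initialize: n_items = 0
Initialize: values = [9, 8, 7, 4]
Entering loop: for item in values:

After execution: n_items = 3
3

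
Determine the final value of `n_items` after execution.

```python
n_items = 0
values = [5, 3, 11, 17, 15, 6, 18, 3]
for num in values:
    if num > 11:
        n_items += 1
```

Let's trace through this code step by step.

Initialize: n_items = 0
Initialize: values = [5, 3, 11, 17, 15, 6, 18, 3]
Entering loop: for num in values:

After execution: n_items = 3
3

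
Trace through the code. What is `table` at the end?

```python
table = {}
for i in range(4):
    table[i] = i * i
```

Let's trace through this code step by step.

Initialize: table = {}
Entering loop: for i in range(4):

After execution: table = {0: 0, 1: 1, 2: 4, 3: 9}
{0: 0, 1: 1, 2: 4, 3: 9}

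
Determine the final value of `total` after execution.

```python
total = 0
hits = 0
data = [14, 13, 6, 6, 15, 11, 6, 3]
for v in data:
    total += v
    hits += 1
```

Let's trace through this code step by step.

Initialize: total = 0
Initialize: hits = 0
Initialize: data = [14, 13, 6, 6, 15, 11, 6, 3]
Entering loop: for v in data:

After execution: total = 74
74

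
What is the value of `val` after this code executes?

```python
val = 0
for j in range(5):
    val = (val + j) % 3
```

Let's trace through this code step by step.

Initialize: val = 0
Entering loop: for j in range(5):

After execution: val = 1
1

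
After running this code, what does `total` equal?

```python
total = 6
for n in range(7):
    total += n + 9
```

Let's trace through this code step by step.

Initialize: total = 6
Entering loop: for n in range(7):

After execution: total = 90
90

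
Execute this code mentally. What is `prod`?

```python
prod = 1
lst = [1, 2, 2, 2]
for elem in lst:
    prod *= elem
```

Let's trace through this code step by step.

Initialize: prod = 1
Initialize: lst = [1, 2, 2, 2]
Entering loop: for elem in lst:

After execution: prod = 8
8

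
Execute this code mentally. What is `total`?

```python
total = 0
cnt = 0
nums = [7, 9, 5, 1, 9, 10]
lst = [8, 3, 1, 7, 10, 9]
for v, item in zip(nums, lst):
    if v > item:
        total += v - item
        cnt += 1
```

Let's trace through this code step by step.

Initialize: total = 0
Initialize: cnt = 0
Initialize: nums = [7, 9, 5, 1, 9, 10]
Initialize: lst = [8, 3, 1, 7, 10, 9]
Entering loop: for v, item in zip(nums, lst):

After execution: total = 11
11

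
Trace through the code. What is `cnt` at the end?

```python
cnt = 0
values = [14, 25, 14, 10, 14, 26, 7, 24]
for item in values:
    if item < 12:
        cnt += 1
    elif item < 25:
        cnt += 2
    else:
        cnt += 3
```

Let's trace through this code step by step.

Initialize: cnt = 0
Initialize: values = [14, 25, 14, 10, 14, 26, 7, 24]
Entering loop: for item in values:

After execution: cnt = 16
16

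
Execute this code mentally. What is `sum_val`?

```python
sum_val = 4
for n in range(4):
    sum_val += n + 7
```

Let's trace through this code step by step.

Initialize: sum_val = 4
Entering loop: for n in range(4):

After execution: sum_val = 38
38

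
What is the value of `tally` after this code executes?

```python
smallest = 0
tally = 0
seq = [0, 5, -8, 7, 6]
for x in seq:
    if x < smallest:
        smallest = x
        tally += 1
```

Let's trace through this code step by step.

Initialize: smallest = 0
Initialize: tally = 0
Initialize: seq = [0, 5, -8, 7, 6]
Entering loop: for x in seq:

After execution: tally = 1
1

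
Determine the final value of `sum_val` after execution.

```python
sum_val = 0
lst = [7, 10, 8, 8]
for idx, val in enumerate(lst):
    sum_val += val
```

Let's trace through this code step by step.

Initialize: sum_val = 0
Initialize: lst = [7, 10, 8, 8]
Entering loop: for idx, val in enumerate(lst):

After execution: sum_val = 33
33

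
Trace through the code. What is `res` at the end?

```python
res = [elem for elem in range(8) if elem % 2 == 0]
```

Let's trace through this code step by step.

Initialize: res = [elem for elem in range(8) if elem % 2 == 0]

After execution: res = [0, 2, 4, 6]
[0, 2, 4, 6]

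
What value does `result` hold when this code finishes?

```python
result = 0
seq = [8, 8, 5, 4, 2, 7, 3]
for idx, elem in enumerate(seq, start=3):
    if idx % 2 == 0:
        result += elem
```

Let's trace through this code step by step.

Initialize: result = 0
Initialize: seq = [8, 8, 5, 4, 2, 7, 3]
Entering loop: for idx, elem in enumerate(seq, start=3):

After execution: result = 19
19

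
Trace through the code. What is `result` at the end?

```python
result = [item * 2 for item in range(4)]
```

Let's trace through this code step by step.

Initialize: result = [item * 2 for item in range(4)]

After execution: result = [0, 2, 4, 6]
[0, 2, 4, 6]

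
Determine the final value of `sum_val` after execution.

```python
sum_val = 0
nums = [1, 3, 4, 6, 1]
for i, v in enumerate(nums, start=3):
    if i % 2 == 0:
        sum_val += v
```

Let's trace through this code step by step.

Initialize: sum_val = 0
Initialize: nums = [1, 3, 4, 6, 1]
Entering loop: for i, v in enumerate(nums, start=3):

After execution: sum_val = 9
9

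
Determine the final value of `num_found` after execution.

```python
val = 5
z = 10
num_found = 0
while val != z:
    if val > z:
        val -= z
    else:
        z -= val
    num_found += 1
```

Let's trace through this code step by step.

Initialize: val = 5
Initialize: z = 10
Initialize: num_found = 0
Entering loop: while val != z:

After execution: num_found = 1
1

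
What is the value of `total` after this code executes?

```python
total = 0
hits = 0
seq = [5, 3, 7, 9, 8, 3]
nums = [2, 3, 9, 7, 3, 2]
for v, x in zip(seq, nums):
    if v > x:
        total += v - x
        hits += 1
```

Let's trace through this code step by step.

Initialize: total = 0
Initialize: hits = 0
Initialize: seq = [5, 3, 7, 9, 8, 3]
Initialize: nums = [2, 3, 9, 7, 3, 2]
Entering loop: for v, x in zip(seq, nums):

After execution: total = 11
11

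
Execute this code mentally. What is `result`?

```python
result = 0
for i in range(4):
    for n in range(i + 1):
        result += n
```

Let's trace through this code step by step.

Initialize: result = 0
Entering loop: for i in range(4):

After execution: result = 10
10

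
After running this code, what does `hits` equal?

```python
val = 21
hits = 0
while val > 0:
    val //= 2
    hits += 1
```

Let's trace through this code step by step.

Initialize: val = 21
Initialize: hits = 0
Entering loop: while val > 0:

After execution: hits = 5
5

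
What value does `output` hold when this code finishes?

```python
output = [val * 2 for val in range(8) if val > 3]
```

Let's trace through this code step by step.

Initialize: output = [val * 2 for val in range(8) if val > 3]

After execution: output = [8, 10, 12, 14]
[8, 10, 12, 14]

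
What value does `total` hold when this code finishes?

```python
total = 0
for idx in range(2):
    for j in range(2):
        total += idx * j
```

Let's trace through this code step by step.

Initialize: total = 0
Entering loop: for idx in range(2):

After execution: total = 1
1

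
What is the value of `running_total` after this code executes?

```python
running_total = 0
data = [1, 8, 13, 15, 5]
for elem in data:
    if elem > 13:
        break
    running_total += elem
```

Let's trace through this code step by step.

Initialize: running_total = 0
Initialize: data = [1, 8, 13, 15, 5]
Entering loop: for elem in data:

After execution: running_total = 22
22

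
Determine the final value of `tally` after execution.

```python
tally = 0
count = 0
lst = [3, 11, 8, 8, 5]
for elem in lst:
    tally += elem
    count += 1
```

Let's trace through this code step by step.

Initialize: tally = 0
Initialize: count = 0
Initialize: lst = [3, 11, 8, 8, 5]
Entering loop: for elem in lst:

After execution: tally = 35
35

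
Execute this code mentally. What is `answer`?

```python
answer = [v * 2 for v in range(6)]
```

Let's trace through this code step by step.

Initialize: answer = [v * 2 for v in range(6)]

After execution: answer = [0, 2, 4, 6, 8, 10]
[0, 2, 4, 6, 8, 10]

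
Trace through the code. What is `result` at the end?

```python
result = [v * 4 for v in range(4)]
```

Let's trace through this code step by step.

Initialize: result = [v * 4 for v in range(4)]

After execution: result = [0, 4, 8, 12]
[0, 4, 8, 12]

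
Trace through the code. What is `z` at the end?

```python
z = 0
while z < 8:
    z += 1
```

Let's trace through this code step by step.

Initialize: z = 0
Entering loop: while z < 8:

After execution: z = 8
8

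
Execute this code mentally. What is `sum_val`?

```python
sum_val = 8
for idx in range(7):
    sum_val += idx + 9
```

Let's trace through this code step by step.

Initialize: sum_val = 8
Entering loop: for idx in range(7):

After execution: sum_val = 92
92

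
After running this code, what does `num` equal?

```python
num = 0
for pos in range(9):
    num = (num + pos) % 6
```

Let's trace through this code step by step.

Initialize: num = 0
Entering loop: for pos in range(9):

After execution: num = 0
0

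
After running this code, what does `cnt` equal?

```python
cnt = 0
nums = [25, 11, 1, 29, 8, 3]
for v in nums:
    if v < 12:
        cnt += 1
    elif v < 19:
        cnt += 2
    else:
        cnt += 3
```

Let's trace through this code step by step.

Initialize: cnt = 0
Initialize: nums = [25, 11, 1, 29, 8, 3]
Entering loop: for v in nums:

After execution: cnt = 10
10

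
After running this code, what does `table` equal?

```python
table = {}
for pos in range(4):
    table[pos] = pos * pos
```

Let's trace through this code step by step.

Initialize: table = {}
Entering loop: for pos in range(4):

After execution: table = {0: 0, 1: 1, 2: 4, 3: 9}
{0: 0, 1: 1, 2: 4, 3: 9}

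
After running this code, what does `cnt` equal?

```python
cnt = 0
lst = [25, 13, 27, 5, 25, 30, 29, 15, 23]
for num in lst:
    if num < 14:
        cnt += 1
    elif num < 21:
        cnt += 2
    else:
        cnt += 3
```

Let's trace through this code step by step.

Initialize: cnt = 0
Initialize: lst = [25, 13, 27, 5, 25, 30, 29, 15, 23]
Entering loop: for num in lst:

After execution: cnt = 22
22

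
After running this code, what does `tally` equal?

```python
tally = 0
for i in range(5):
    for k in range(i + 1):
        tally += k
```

Let's trace through this code step by step.

Initialize: tally = 0
Entering loop: for i in range(5):

After execution: tally = 20
20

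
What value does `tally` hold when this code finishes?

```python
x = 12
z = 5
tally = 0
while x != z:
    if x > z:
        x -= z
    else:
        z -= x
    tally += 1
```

Let's trace through this code step by step.

Initialize: x = 12
Initialize: z = 5
Initialize: tally = 0
Entering loop: while x != z:

After execution: tally = 5
5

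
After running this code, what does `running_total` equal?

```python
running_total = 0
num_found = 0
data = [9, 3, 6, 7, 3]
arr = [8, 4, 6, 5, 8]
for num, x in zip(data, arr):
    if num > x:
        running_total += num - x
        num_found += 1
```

Let's trace through this code step by step.

Initialize: running_total = 0
Initialize: num_found = 0
Initialize: data = [9, 3, 6, 7, 3]
Initialize: arr = [8, 4, 6, 5, 8]
Entering loop: for num, x in zip(data, arr):

After execution: running_total = 3
3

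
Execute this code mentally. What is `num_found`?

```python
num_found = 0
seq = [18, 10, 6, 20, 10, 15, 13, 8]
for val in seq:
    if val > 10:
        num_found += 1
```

Let's trace through this code step by step.

Initialize: num_found = 0
Initialize: seq = [18, 10, 6, 20, 10, 15, 13, 8]
Entering loop: for val in seq:

After execution: num_found = 4
4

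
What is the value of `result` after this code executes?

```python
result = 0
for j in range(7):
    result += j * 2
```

Let's trace through this code step by step.

Initialize: result = 0
Entering loop: for j in range(7):

After execution: result = 42
42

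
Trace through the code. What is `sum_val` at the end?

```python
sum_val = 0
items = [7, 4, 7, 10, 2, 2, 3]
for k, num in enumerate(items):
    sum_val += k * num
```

Let's trace through this code step by step.

Initialize: sum_val = 0
Initialize: items = [7, 4, 7, 10, 2, 2, 3]
Entering loop: for k, num in enumerate(items):

After execution: sum_val = 84
84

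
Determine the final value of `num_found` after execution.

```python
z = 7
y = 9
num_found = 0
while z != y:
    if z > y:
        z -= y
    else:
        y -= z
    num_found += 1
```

Let's trace through this code step by step.

Initialize: z = 7
Initialize: y = 9
Initialize: num_found = 0
Entering loop: while z != y:

After execution: num_found = 5
5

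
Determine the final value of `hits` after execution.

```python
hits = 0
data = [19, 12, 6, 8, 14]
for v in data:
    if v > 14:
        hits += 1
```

Let's trace through this code step by step.

Initialize: hits = 0
Initialize: data = [19, 12, 6, 8, 14]
Entering loop: for v in data:

After execution: hits = 1
1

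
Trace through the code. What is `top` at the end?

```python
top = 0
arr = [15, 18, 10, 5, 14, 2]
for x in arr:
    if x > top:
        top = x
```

Let's trace through this code step by step.

Initialize: top = 0
Initialize: arr = [15, 18, 10, 5, 14, 2]
Entering loop: for x in arr:

After execution: top = 18
18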